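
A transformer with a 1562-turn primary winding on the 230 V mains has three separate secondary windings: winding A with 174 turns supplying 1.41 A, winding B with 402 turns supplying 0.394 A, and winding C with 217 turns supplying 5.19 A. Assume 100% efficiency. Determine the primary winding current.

V_A = 230 × 174/1562 = 25.621 V; V_B = 230 × 402/1562 = 59.193 V; V_C = 230 × 217/1562 = 31.953 V.
P_out = V_A I_A + V_B I_B + V_C I_C = 25.621×1.41 + 59.193×0.394 + 31.953×5.19 = 36.126 + 23.322 + 165.83 = 225.28 W.
Ideal ⇒ P_in = P_out, so I_p = P_out/V_p = 225.28/230 = 0.979 A.

I_p ≈ 0.979 A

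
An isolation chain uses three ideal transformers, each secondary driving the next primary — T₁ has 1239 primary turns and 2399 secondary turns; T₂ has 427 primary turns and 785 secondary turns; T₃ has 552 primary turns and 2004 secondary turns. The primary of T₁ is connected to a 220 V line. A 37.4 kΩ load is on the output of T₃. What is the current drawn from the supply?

After T₁: V = 220.00 × 2399/1239 = 425.97 V.
After T₂: V = 425.97 × 785/427 = 783.11 V.
After T₃: V = 783.11 × 2004/552 = 2843.0 V.
I_load = 2843.0/37400 = 0.076017 A, so P_out = 2843.0 × 0.076017 = 216.12 W.
All ideal ⇒ P_in = P_out, so I_supply = 216.12/220 = 0.982 A.

I_supply ≈ 0.982 A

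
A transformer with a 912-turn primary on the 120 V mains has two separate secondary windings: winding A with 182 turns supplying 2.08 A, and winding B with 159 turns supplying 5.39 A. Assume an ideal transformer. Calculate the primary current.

V_A = 120 × 182/912 = 23.947 V; V_B = 120 × 159/912 = 20.921 V.
P_out = V_A I_A + V_B I_B = 23.947×2.08 + 20.921×5.39 = 49.811 + 112.76 = 162.57 W.
Ideal ⇒ P_in = P_out, so I_p = P_out/V_p = 162.57/120 = 1.35 A.

I_p ≈ 1.35 A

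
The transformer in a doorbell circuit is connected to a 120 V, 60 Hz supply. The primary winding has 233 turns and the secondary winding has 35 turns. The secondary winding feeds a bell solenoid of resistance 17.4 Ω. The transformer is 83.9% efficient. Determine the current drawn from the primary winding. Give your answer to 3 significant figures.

V_s = 120 × 35/233 = 18.026 V.
I_s = V_s/R = 18.026/17.4 = 1.0360 A.
P_out = V_s I_s = 18.026 × 1.0360 = 18.674 W.
P_in = P_out/η = 18.674/0.839 = 22.257 W.
I_p = P_in/V_p = 22.257/120 = 0.185 A.

I_p ≈ 0.185 A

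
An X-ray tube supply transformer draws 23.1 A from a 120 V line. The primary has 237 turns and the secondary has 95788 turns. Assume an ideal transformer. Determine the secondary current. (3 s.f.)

I_s/I_p = N_p/N_s, so I_s = 23.1 × 237/95788 = 0.0572 A.

I_s ≈ 0.0572 A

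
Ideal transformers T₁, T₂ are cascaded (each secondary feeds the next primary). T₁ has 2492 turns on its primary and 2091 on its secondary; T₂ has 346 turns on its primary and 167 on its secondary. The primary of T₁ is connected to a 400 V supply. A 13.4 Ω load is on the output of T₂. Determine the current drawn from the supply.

I_supply ≈ 4.90 A

After T₁: V = 400.00 × 2091/2492 = 335.63 V.
After T₂: V = 335.63 × 167/346 = 162.00 V.
I_load = 162.00/13.4 = 12.089 A, so P_out = 162.00 × 12.089 = 1958.4 W.
All ideal ⇒ P_in = P_out, so I_supply = 1958.4/400 = 4.90 A.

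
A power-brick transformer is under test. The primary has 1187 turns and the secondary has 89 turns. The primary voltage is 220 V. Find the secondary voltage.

V_s/V_p = N_s/N_p, so V_s = 220 × 89/1187 = 16.5 V.

V_s ≈ 16.5 V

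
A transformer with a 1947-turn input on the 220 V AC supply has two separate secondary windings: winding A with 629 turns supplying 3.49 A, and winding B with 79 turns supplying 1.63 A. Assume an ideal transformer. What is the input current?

I_in ≈ 1.19 A

V_A = 220 × 629/1947 = 71.073 V; V_B = 220 × 79/1947 = 8.9266 V.
P_out = V_A I_A + V_B I_B = 71.073×3.49 + 8.9266×1.63 = 248.05 + 14.550 = 262.60 W.
Ideal ⇒ P_in = P_out, so I_in = P_out/V_in = 262.60/220 = 1.19 A.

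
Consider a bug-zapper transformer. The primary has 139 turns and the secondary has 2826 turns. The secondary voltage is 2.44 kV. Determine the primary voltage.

V_p ≈ 120 V

V_p/V_s = N_p/N_s, so V_p = 2440 × 139/2826 = 120 V.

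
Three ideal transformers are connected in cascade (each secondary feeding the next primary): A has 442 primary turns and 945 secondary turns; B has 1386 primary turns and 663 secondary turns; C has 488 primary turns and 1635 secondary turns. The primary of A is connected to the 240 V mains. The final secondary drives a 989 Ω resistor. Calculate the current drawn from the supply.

Secondary of A: V = 240.00 × 945/442 = 513.12 V.
Secondary of B: V = 513.12 × 663/1386 = 245.45 V.
Secondary of C: V = 245.45 × 1635/488 = 822.37 V.
I_load = 822.37/989 = 0.83152 A, so P_out = 822.37 × 0.83152 = 683.82 W.
All ideal ⇒ P_in = P_out, so I_supply = 683.82/240 = 2.85 A.

I_supply ≈ 2.85 A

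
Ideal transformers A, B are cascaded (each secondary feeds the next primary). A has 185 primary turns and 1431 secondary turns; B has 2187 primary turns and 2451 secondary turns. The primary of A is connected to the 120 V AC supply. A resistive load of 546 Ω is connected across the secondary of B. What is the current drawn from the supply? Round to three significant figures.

Secondary of A: V = 120.00 × 1431/185 = 928.22 V.
Secondary of B: V = 928.22 × 2451/2187 = 1040.3 V.
I_load = 1040.3/546 = 1.9052 A, so P_out = 1040.3 × 1.9052 = 1982.0 W.
All ideal ⇒ P_in = P_out, so I_supply = 1982.0/120 = 16.5 A.

I_supply ≈ 16.5 A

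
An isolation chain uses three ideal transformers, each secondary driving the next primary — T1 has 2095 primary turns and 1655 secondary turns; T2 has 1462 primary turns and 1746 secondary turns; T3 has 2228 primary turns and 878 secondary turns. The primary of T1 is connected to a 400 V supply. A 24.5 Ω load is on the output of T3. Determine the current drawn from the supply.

Secondary of T1: V = 400.00 × 1655/2095 = 315.99 V.
Secondary of T2: V = 315.99 × 1746/1462 = 377.37 V.
Secondary of T3: V = 377.37 × 878/2228 = 148.71 V.
I_load = 148.71/24.5 = 6.0699 A, so P_out = 148.71 × 6.0699 = 902.68 W.
All ideal ⇒ P_in = P_out, so I_supply = 902.68/400 = 2.26 A.

I_supply ≈ 2.26 A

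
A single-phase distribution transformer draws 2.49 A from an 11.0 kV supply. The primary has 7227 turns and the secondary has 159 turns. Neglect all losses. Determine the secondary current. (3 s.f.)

I_s/I_p = N_p/N_s, so I_s = 2.49 × 7227/159 = 113 A.

I_s ≈ 113 A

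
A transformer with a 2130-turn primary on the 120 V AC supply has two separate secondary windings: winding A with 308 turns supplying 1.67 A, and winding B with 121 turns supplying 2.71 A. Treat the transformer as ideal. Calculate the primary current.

V_A = 120 × 308/2130 = 17.352 V; V_B = 120 × 121/2130 = 6.8169 V.
P_out = V_A I_A + V_B I_B = 17.352×1.67 + 6.8169×2.71 = 28.978 + 18.474 = 47.452 W.
Ideal ⇒ P_in = P_out, so I_p = P_out/V_p = 47.452/120 = 0.395 A.

I_p ≈ 0.395 A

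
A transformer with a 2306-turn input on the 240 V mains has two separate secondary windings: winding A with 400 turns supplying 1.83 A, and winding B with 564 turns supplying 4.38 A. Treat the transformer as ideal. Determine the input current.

I_in ≈ 1.39 A

V_A = 240 × 400/2306 = 41.631 V; V_B = 240 × 564/2306 = 58.699 V.
P_out = V_A I_A + V_B I_B = 41.631×1.83 + 58.699×4.38 = 76.184 + 257.10 = 333.29 W.
Ideal ⇒ P_in = P_out, so I_in = P_out/V_in = 333.29/240 = 1.39 A.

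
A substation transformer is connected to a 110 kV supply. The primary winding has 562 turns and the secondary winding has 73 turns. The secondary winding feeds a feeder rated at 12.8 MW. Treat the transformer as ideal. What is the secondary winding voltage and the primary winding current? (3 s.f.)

V_s = V_p × N_s/N_p = 110000 × 73/562 = 14288 V.
I_s = P/V_s = 1.28×10^7/14288 = 895.84 A.
I_p = I_s × N_s/N_p = 895.84 × 73/562 = 116 A.

V_s ≈ 14300 V, I_p ≈ 116 A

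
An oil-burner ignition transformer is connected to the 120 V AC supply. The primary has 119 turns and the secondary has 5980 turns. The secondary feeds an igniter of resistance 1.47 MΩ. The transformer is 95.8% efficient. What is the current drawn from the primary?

I_p ≈ 0.215 A

V_s = 120 × 5980/119 = 6030.3 V.
I_s = V_s/R = 6030.3/(1.47×10^6) = 0.0041022 A.
P_out = V_s I_s = 6030.3 × 0.0041022 = 24.737 W.
P_in = P_out/η = 24.737/0.958 = 25.822 W.
I_p = P_in/V_p = 25.822/120 = 0.215 A.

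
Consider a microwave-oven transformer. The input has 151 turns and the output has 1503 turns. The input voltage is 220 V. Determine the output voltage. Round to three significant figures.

V_out ≈ 2190 V

V_out/V_in = N_out/N_in, so V_out = 220 × 1503/151 = 2190 V.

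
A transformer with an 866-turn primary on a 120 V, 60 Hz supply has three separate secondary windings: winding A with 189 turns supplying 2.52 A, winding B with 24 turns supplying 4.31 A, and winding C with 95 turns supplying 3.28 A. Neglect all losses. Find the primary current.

I_p ≈ 1.03 A

V_A = 120 × 189/866 = 26.189 V; V_B = 120 × 24/866 = 3.3256 V; V_C = 120 × 95/866 = 13.164 V.
P_out = V_A I_A + V_B I_B + V_C I_C = 26.189×2.52 + 3.3256×4.31 + 13.164×3.28 = 65.997 + 14.333 + 43.178 = 123.51 W.
Ideal ⇒ P_in = P_out, so I_p = P_out/V_p = 123.51/120 = 1.03 A.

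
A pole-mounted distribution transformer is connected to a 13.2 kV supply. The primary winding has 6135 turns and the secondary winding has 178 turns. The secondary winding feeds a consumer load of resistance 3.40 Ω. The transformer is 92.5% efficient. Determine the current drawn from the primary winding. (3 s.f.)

V_s = 13200 × 178/6135 = 382.98 V.
I_s = V_s/R = 382.98/3.40 = 112.64 A.
P_out = V_s I_s = 382.98 × 112.64 = 43140 W.
P_in = P_out/η = 43140/0.925 = 46638 W.
I_p = P_in/V_p = 46638/13200 = 3.53 A.

I_p ≈ 3.53 A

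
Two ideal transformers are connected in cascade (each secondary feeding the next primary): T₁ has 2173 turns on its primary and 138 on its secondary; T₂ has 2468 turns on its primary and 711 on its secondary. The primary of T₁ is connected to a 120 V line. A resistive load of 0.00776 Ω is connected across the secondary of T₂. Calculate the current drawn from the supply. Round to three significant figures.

I_supply ≈ 5.18 A

Secondary of T₁: V = 120.00 × 138/2173 = 7.6208 V.
Secondary of T₂: V = 7.6208 × 711/2468 = 2.1955 V.
I_load = 2.1955/0.00776 = 282.92 A, so P_out = 2.1955 × 282.92 = 621.14 W.
All ideal ⇒ P_in = P_out, so I_supply = 621.14/120 = 5.18 A.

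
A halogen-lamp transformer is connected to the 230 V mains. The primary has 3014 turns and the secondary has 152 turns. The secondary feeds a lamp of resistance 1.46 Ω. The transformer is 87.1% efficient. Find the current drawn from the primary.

I_p ≈ 0.460 A

V_s = 230 × 152/3014 = 11.599 V.
I_s = V_s/R = 11.599/1.46 = 7.9447 A.
P_out = V_s I_s = 11.599 × 7.9447 = 92.152 W.
P_in = P_out/η = 92.152/0.871 = 105.80 W.
I_p = P_in/V_p = 105.80/230 = 0.460 A.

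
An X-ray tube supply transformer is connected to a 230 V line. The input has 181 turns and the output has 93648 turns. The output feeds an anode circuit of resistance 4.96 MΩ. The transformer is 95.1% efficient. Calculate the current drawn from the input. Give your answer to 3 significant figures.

I_in ≈ 13.1 A

V_out = 230 × 93648/181 = 119000 V.
I_out = V_out/R = 119000/(4.96×10^6) = 0.023992 A.
P_out = V_out I_out = 119000 × 0.023992 = 2855.1 W.
P_in = P_out/η = 2855.1/0.951 = 3002.2 W.
I_in = P_in/V_in = 3002.2/230 = 13.1 A.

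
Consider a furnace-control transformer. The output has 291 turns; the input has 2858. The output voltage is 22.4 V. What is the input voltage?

V_in/V_out = N_in/N_out, so V_in = 22.4 × 2858/291 = 220 V.

V_in ≈ 220 V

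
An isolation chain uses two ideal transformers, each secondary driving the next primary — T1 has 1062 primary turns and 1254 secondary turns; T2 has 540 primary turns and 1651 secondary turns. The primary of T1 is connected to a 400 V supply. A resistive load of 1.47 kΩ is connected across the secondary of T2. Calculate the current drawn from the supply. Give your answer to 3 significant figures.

I_supply ≈ 3.55 A

After T1: V = 400.00 × 1254/1062 = 472.32 V.
After T2: V = 472.32 × 1651/540 = 1444.1 V.
I_load = 1444.1/1470 = 0.98236 A, so P_out = 1444.1 × 0.98236 = 1418.6 W.
All ideal ⇒ P_in = P_out, so I_supply = 1418.6/400 = 3.55 A.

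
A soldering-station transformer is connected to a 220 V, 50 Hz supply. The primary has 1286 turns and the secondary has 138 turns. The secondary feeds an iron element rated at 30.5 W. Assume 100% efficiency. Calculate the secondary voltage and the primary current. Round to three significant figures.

V_s = V_p × N_s/N_p = 220 × 138/1286 = 23.608 V.
I_s = P/V_s = 30.5/23.608 = 1.2919 A.
I_p = I_s × N_s/N_p = 1.2919 × 138/1286 = 0.139 A.

V_s ≈ 23.6 V, I_p ≈ 0.139 A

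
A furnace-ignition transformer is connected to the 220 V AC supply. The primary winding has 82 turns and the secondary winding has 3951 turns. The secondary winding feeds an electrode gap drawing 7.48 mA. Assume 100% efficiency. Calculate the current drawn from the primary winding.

I_p ≈ 0.360 A

For an ideal transformer I_p N_p = I_s N_s, so I_p = 0.00748 × 3951/82 = 0.360 A.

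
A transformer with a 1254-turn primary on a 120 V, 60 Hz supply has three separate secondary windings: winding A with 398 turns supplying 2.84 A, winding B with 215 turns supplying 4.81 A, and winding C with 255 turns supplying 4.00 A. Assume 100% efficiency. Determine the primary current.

I_p ≈ 2.54 A

V_A = 120 × 398/1254 = 38.086 V; V_B = 120 × 215/1254 = 20.574 V; V_C = 120 × 255/1254 = 24.402 V.
P_out = V_A I_A + V_B I_B + V_C I_C = 38.086×2.84 + 20.574×4.81 + 24.402×4.00 = 108.16 + 98.962 + 97.608 = 304.73 W.
Ideal ⇒ P_in = P_out, so I_p = P_out/V_p = 304.73/120 = 2.54 A.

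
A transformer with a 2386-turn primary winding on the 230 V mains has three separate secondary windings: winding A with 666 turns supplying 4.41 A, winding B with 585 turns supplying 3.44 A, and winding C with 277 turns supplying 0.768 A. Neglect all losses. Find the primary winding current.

I_p ≈ 2.16 A

V_A = 230 × 666/2386 = 64.199 V; V_B = 230 × 585/2386 = 56.391 V; V_C = 230 × 277/2386 = 26.702 V.
P_out = V_A I_A + V_B I_B + V_C I_C = 64.199×4.41 + 56.391×3.44 + 26.702×0.768 = 283.12 + 193.99 + 20.507 = 497.61 W.
Ideal ⇒ P_in = P_out, so I_p = P_out/V_p = 497.61/230 = 2.16 A.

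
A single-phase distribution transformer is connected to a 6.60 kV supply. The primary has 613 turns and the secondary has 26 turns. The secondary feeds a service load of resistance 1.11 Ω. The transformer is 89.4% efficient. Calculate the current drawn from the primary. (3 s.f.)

I_p ≈ 12.0 A

V_s = 6600 × 26/613 = 279.93 V.
I_s = V_s/R = 279.93/1.11 = 252.19 A.
P_out = V_s I_s = 279.93 × 252.19 = 70598 W.
P_in = P_out/η = 70598/0.894 = 78968 W.
I_p = P_in/V_p = 78968/6600 = 12.0 A.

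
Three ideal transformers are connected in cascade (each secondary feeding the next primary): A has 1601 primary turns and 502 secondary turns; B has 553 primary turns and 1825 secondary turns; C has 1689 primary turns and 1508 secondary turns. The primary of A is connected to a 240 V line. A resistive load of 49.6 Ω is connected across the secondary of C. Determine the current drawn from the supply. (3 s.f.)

Secondary of A: V = 240.00 × 502/1601 = 75.253 V.
Secondary of B: V = 75.253 × 1825/553 = 248.35 V.
Secondary of C: V = 248.35 × 1508/1689 = 221.73 V.
I_load = 221.73/49.6 = 4.4705 A, so P_out = 221.73 × 4.4705 = 991.25 W.
All ideal ⇒ P_in = P_out, so I_supply = 991.25/240 = 4.13 A.

I_supply ≈ 4.13 A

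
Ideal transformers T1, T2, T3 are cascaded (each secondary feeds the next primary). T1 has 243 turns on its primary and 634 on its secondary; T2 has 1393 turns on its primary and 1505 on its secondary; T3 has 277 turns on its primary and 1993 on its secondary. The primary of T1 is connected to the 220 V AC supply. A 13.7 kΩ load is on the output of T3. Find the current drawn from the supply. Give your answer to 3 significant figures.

I_supply ≈ 6.61 A

After T1: V = 220.00 × 634/243 = 573.99 V.
After T2: V = 573.99 × 1505/1393 = 620.14 V.
After T3: V = 620.14 × 1993/277 = 4461.9 V.
I_load = 4461.9/13700 = 0.32569 A, so P_out = 4461.9 × 0.32569 = 1453.2 W.
All ideal ⇒ P_in = P_out, so I_supply = 1453.2/220 = 6.61 A.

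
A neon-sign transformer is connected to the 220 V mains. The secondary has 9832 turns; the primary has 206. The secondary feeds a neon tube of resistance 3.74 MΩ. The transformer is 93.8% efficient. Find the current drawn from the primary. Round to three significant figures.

I_p ≈ 0.143 A

V_s = 220 × 9832/206 = 10500 V.
I_s = V_s/R = 10500/(3.74×10^6) = 0.0028075 A.
P_out = V_s I_s = 10500 × 0.0028075 = 29.480 W.
P_in = P_out/η = 29.480/0.938 = 31.428 W.
I_p = P_in/V_p = 31.428/220 = 0.143 A.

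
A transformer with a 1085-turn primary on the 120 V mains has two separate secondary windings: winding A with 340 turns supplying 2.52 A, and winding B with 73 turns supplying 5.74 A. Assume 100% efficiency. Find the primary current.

V_A = 120 × 340/1085 = 37.604 V; V_B = 120 × 73/1085 = 8.0737 V.
P_out = V_A I_A + V_B I_B = 37.604×2.52 + 8.0737×5.74 = 94.761 + 46.343 = 141.10 W.
Ideal ⇒ P_in = P_out, so I_p = P_out/V_p = 141.10/120 = 1.18 A.

I_p ≈ 1.18 A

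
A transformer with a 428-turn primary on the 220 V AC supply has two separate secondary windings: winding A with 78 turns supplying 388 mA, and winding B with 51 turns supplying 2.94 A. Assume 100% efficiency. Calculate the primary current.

I_p ≈ 0.421 A

V_A = 220 × 78/428 = 40.093 V; V_B = 220 × 51/428 = 26.215 V.
P_out = V_A I_A + V_B I_B = 40.093×0.388 + 26.215×2.94 = 15.556 + 77.072 = 92.628 W.
Ideal ⇒ P_in = P_out, so I_p = P_out/V_p = 92.628/220 = 0.421 A.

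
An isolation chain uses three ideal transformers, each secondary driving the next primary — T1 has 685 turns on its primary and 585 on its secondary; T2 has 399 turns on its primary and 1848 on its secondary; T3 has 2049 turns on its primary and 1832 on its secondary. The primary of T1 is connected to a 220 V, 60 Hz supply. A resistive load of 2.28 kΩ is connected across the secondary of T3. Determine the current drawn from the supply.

I_supply ≈ 1.21 A

Secondary of T1: V = 220.00 × 585/685 = 187.88 V.
Secondary of T2: V = 187.88 × 1848/399 = 870.20 V.
Secondary of T3: V = 870.20 × 1832/2049 = 778.04 V.
I_load = 778.04/2280 = 0.34124 A, so P_out = 778.04 × 0.34124 = 265.50 W.
All ideal ⇒ P_in = P_out, so I_supply = 265.50/220 = 1.21 A.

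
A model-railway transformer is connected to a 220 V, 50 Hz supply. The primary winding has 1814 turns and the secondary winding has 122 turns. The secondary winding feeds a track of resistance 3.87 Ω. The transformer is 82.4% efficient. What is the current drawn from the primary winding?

I_p ≈ 0.312 A

V_s = 220 × 122/1814 = 14.796 V.
I_s = V_s/R = 14.796/3.87 = 3.8233 A.
P_out = V_s I_s = 14.796 × 3.8233 = 56.569 W.
P_in = P_out/η = 56.569/0.824 = 68.652 W.
I_p = P_in/V_p = 68.652/220 = 0.312 A.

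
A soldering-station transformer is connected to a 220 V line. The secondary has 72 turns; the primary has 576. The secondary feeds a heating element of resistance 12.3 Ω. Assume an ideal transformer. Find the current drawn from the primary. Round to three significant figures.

V_s = V_p × N_s/N_p = 220 × 72/576 = 27.500 V.
I_s = V_s/R = 27.500/12.3 = 2.2358 A.
For an ideal transformer I_p N_p = I_s N_s, so I_p = 2.2358 × 72/576 = 0.279 A.

I_p ≈ 0.279 A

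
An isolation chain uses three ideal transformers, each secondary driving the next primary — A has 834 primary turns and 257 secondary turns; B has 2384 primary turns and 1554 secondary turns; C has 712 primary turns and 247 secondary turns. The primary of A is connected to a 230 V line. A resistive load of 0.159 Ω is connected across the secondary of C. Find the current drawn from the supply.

After A: V = 230.00 × 257/834 = 70.875 V.
After B: V = 70.875 × 1554/2384 = 46.200 V.
After C: V = 46.200 × 247/712 = 16.027 V.
I_load = 16.027/0.159 = 100.80 A, so P_out = 16.027 × 100.80 = 1615.5 W.
All ideal ⇒ P_in = P_out, so I_supply = 1615.5/230 = 7.02 A.

I_supply ≈ 7.02 A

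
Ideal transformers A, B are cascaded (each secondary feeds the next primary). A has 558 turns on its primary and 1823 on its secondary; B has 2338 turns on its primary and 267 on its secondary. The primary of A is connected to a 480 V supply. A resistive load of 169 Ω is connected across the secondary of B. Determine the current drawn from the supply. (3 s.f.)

I_supply ≈ 0.395 A

After A: V = 480.00 × 1823/558 = 1568.2 V.
After B: V = 1568.2 × 267/2338 = 179.09 V.
I_load = 179.09/169 = 1.0597 A, so P_out = 179.09 × 1.0597 = 189.77 W.
All ideal ⇒ P_in = P_out, so I_supply = 189.77/480 = 0.395 A.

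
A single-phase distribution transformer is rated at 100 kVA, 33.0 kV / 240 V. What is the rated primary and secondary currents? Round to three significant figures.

I_p = S/V_p = 100000/33000 = 3.03 A.
I_s = S/V_s = 100000/240 = 417 A.

I_p ≈ 3.03 A, I_s ≈ 417 A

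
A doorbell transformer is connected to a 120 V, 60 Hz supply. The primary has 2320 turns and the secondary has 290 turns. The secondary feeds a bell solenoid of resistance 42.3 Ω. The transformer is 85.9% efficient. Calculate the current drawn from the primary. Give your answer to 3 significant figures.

V_s = 120 × 290/2320 = 15.000 V.
I_s = V_s/R = 15.000/42.3 = 0.35461 A.
P_out = V_s I_s = 15.000 × 0.35461 = 5.3191 W.
P_in = P_out/η = 5.3191/0.859 = 6.1923 W.
I_p = P_in/V_p = 6.1923/120 = 0.0516 A.

I_p ≈ 0.0516 A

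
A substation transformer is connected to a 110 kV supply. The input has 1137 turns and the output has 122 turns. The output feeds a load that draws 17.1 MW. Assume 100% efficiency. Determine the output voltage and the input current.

V_out = V_in × N_out/N_in = 110000 × 122/1137 = 11803 V.
I_out = P/V_out = 1.71×10^7/11803 = 1448.8 A.
I_in = I_out × N_out/N_in = 1448.8 × 122/1137 = 155 A.

V_out ≈ 11800 V, I_in ≈ 155 A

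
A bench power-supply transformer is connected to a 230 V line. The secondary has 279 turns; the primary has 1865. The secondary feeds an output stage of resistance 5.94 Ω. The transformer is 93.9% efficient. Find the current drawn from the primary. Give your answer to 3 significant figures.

V_s = 230 × 279/1865 = 34.408 V.
I_s = V_s/R = 34.408/5.94 = 5.7925 A.
P_out = V_s I_s = 34.408 × 5.7925 = 199.31 W.
P_in = P_out/η = 199.31/0.939 = 212.25 W.
I_p = P_in/V_p = 212.25/230 = 0.923 A.

I_p ≈ 0.923 A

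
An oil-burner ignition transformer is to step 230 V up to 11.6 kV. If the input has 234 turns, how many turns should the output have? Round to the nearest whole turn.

N_out/N_in = V_out/V_in, so N_out = 234 × 11600/230 = 11801.7 ≈ 11802 turns.

N_out = 11802 turns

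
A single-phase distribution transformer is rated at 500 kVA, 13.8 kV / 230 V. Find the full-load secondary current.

I_s = S/V_s = 500000/230 = 2170 A.

I_s ≈ 2170 A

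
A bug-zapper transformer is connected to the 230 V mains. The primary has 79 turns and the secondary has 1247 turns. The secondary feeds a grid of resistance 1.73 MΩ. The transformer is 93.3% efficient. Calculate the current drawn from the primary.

V_s = 230 × 1247/79 = 3630.5 V.
I_s = V_s/R = 3630.5/(1.73×10^6) = 0.0020986 A.
P_out = V_s I_s = 3630.5 × 0.0020986 = 7.6188 W.
P_in = P_out/η = 7.6188/0.933 = 8.1659 W.
I_p = P_in/V_p = 8.1659/230 = 0.0355 A.

I_p ≈ 0.0355 A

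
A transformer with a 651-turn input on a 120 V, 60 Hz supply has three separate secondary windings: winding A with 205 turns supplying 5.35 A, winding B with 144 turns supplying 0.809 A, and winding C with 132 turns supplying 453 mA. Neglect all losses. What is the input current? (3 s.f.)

I_in ≈ 1.96 A

V_A = 120 × 205/651 = 37.788 V; V_B = 120 × 144/651 = 26.544 V; V_C = 120 × 132/651 = 24.332 V.
P_out = V_A I_A + V_B I_B + V_C I_C = 37.788×5.35 + 26.544×0.809 + 24.332×0.453 = 202.17 + 21.474 + 11.022 = 234.66 W.
Ideal ⇒ P_in = P_out, so I_in = P_out/V_in = 234.66/120 = 1.96 A.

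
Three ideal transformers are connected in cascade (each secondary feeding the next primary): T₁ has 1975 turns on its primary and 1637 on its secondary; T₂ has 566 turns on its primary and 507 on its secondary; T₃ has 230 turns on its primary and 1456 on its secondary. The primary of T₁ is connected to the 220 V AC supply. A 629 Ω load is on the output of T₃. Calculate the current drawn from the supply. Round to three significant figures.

After T₁: V = 220.00 × 1637/1975 = 182.35 V.
After T₂: V = 182.35 × 507/566 = 163.34 V.
After T₃: V = 163.34 × 1456/230 = 1034.0 V.
I_load = 1034.0/629 = 1.6439 A, so P_out = 1034.0 × 1.6439 = 1699.8 W.
All ideal ⇒ P_in = P_out, so I_supply = 1699.8/220 = 7.73 A.

I_supply ≈ 7.73 A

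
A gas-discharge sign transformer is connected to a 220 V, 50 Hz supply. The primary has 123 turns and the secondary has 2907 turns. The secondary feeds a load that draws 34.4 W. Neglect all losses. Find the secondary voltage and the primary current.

V_s ≈ 5200 V, I_p ≈ 0.156 A

V_s = V_p × N_s/N_p = 220 × 2907/123 = 5199.5 V.
I_s = P/V_s = 34.4/5199.5 = 0.0066160 A.
I_p = I_s × N_s/N_p = 0.0066160 × 2907/123 = 0.156 A.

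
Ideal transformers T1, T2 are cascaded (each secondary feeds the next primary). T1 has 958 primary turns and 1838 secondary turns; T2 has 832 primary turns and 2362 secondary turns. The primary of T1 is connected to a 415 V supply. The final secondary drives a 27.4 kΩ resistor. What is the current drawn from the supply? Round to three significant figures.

Secondary of T1: V = 415.00 × 1838/958 = 796.21 V.
Secondary of T2: V = 796.21 × 2362/832 = 2260.4 V.
I_load = 2260.4/27400 = 0.082496 A, so P_out = 2260.4 × 0.082496 = 186.47 W.
All ideal ⇒ P_in = P_out, so I_supply = 186.47/415 = 0.449 A.

I_supply ≈ 0.449 A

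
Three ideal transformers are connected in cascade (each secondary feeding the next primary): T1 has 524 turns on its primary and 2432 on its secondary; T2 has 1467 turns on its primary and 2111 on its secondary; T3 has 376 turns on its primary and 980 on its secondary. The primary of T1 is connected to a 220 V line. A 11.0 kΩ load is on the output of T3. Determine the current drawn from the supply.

I_supply ≈ 6.06 A

After T1: V = 220.00 × 2432/524 = 1021.1 V.
After T2: V = 1021.1 × 2111/1467 = 1469.3 V.
After T3: V = 1469.3 × 980/376 = 3829.6 V.
I_load = 3829.6/11000 = 0.34814 A, so P_out = 3829.6 × 0.34814 = 1333.2 W.
All ideal ⇒ P_in = P_out, so I_supply = 1333.2/220 = 6.06 A.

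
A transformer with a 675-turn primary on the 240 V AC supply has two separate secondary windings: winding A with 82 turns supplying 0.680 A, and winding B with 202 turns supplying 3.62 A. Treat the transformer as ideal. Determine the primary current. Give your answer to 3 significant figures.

V_A = 240 × 82/675 = 29.156 V; V_B = 240 × 202/675 = 71.822 V.
P_out = V_A I_A + V_B I_B = 29.156×0.680 + 71.822×3.62 = 19.826 + 260.00 = 279.82 W.
Ideal ⇒ P_in = P_out, so I_p = P_out/V_p = 279.82/240 = 1.17 A.

I_p ≈ 1.17 A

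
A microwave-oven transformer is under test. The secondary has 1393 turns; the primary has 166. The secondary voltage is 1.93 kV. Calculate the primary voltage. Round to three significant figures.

V_p ≈ 230 V

V_p/V_s = N_p/N_s, so V_p = 1930 × 166/1393 = 230 V.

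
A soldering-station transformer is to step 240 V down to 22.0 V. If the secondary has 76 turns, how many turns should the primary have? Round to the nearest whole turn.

N_p = 829 turns

N_p/N_s = V_p/V_s, so N_p = 76 × 240/22.0 = 829.1 ≈ 829 turns.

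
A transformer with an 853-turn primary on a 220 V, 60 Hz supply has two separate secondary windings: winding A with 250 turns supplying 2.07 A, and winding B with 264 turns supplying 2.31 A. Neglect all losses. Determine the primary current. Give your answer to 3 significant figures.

I_p ≈ 1.32 A

V_A = 220 × 250/853 = 64.478 V; V_B = 220 × 264/853 = 68.089 V.
P_out = V_A I_A + V_B I_B = 64.478×2.07 + 68.089×2.31 = 133.47 + 157.29 = 290.76 W.
Ideal ⇒ P_in = P_out, so I_p = P_out/V_p = 290.76/220 = 1.32 A.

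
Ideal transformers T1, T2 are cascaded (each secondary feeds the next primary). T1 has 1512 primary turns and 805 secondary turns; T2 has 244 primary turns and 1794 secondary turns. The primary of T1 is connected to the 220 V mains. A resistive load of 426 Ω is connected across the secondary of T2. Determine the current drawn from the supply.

I_supply ≈ 7.91 A

After T1: V = 220.00 × 805/1512 = 117.13 V.
After T2: V = 117.13 × 1794/244 = 861.19 V.
I_load = 861.19/426 = 2.0216 A, so P_out = 861.19 × 2.0216 = 1741.0 W.
All ideal ⇒ P_in = P_out, so I_supply = 1741.0/220 = 7.91 A.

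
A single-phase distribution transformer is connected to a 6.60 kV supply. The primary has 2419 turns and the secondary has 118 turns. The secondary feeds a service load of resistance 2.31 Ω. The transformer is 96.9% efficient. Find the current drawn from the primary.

I_p ≈ 7.02 A

V_s = 6600 × 118/2419 = 321.95 V.
I_s = V_s/R = 321.95/2.31 = 139.37 A.
P_out = V_s I_s = 321.95 × 139.37 = 44871 W.
P_in = P_out/η = 44871/0.969 = 46307 W.
I_p = P_in/V_p = 46307/6600 = 7.02 A.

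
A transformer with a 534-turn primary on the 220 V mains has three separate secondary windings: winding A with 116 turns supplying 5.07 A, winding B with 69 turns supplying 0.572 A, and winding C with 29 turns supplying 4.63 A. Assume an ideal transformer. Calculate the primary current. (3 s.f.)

V_A = 220 × 116/534 = 47.790 V; V_B = 220 × 69/534 = 28.427 V; V_C = 220 × 29/534 = 11.948 V.
P_out = V_A I_A + V_B I_B + V_C I_C = 47.790×5.07 + 28.427×0.572 + 11.948×4.63 = 242.30 + 16.260 + 55.317 = 313.87 W.
Ideal ⇒ P_in = P_out, so I_p = P_out/V_p = 313.87/220 = 1.43 A.

I_p ≈ 1.43 A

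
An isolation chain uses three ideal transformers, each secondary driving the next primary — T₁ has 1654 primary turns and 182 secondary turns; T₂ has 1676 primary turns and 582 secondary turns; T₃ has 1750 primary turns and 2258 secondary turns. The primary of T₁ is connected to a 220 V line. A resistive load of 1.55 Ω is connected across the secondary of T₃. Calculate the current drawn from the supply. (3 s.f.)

After T₁: V = 220.00 × 182/1654 = 24.208 V.
After T₂: V = 24.208 × 582/1676 = 8.4064 V.
After T₃: V = 8.4064 × 2258/1750 = 10.847 V.
I_load = 10.847/1.55 = 6.9978 A, so P_out = 10.847 × 6.9978 = 75.902 W.
All ideal ⇒ P_in = P_out, so I_supply = 75.902/220 = 0.345 A.

I_supply ≈ 0.345 A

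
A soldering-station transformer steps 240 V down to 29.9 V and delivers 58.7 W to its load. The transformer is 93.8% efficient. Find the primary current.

P_in = P_out/η = 58.7/0.938 = 62.580 W.
I_p = P_in/V_p = 62.580/240 = 0.261 A.

I_p ≈ 0.261 A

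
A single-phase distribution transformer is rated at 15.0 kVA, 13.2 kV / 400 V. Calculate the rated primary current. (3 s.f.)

I_p ≈ 1.14 A

I_p = S/V_p = 15000/13200 = 1.14 A.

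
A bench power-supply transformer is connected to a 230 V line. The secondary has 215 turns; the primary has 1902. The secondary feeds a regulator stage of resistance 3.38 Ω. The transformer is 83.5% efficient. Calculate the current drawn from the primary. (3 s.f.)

V_s = 230 × 215/1902 = 25.999 V.
I_s = V_s/R = 25.999/3.38 = 7.6920 A.
P_out = V_s I_s = 25.999 × 7.6920 = 199.98 W.
P_in = P_out/η = 199.98/0.835 = 239.50 W.
I_p = P_in/V_p = 239.50/230 = 1.04 A.

I_p ≈ 1.04 A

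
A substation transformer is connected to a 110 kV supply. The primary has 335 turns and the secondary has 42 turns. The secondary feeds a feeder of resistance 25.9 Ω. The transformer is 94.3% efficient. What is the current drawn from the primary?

V_s = 110000 × 42/335 = 13791 V.
I_s = V_s/R = 13791/25.9 = 532.47 A.
P_out = V_s I_s = 13791 × 532.47 = 7.3434×10^6 W.
P_in = P_out/η = 7.3434×10^6/0.943 = 7.7872×10^6 W.
I_p = P_in/V_p = 7.7872×10^6/110000 = 70.8 A.

I_p ≈ 70.8 A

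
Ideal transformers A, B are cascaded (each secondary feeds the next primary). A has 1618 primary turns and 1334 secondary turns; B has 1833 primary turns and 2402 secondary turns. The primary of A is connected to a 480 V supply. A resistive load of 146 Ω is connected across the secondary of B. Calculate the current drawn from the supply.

I_supply ≈ 3.84 A

Secondary of A: V = 480.00 × 1334/1618 = 395.75 V.
Secondary of B: V = 395.75 × 2402/1833 = 518.60 V.
I_load = 518.60/146 = 3.5520 A, so P_out = 518.60 × 3.5520 = 1842.1 W.
All ideal ⇒ P_in = P_out, so I_supply = 1842.1/480 = 3.84 A.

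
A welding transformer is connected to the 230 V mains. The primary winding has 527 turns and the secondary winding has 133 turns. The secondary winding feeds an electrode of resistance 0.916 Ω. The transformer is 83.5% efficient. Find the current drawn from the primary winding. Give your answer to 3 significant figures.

I_p ≈ 19.2 A

V_s = 230 × 133/527 = 58.046 V.
I_s = V_s/R = 58.046/0.916 = 63.368 A.
P_out = V_s I_s = 58.046 × 63.368 = 3678.3 W.
P_in = P_out/η = 3678.3/0.835 = 4405.1 W.
I_p = P_in/V_p = 4405.1/230 = 19.2 A.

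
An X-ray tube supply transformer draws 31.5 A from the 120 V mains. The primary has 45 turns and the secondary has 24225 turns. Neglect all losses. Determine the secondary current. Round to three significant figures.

I_s ≈ 0.0585 A

I_s/I_p = N_p/N_s, so I_s = 31.5 × 45/24225 = 0.0585 A.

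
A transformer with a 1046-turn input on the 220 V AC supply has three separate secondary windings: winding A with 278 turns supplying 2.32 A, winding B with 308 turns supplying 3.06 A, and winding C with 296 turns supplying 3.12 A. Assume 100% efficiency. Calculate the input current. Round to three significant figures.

I_in ≈ 2.40 A

V_A = 220 × 278/1046 = 58.470 V; V_B = 220 × 308/1046 = 64.780 V; V_C = 220 × 296/1046 = 62.256 V.
P_out = V_A I_A + V_B I_B + V_C I_C = 58.470×2.32 + 64.780×3.06 + 62.256×3.12 = 135.65 + 198.23 + 194.24 = 528.12 W.
Ideal ⇒ P_in = P_out, so I_in = P_out/V_in = 528.12/220 = 2.40 A.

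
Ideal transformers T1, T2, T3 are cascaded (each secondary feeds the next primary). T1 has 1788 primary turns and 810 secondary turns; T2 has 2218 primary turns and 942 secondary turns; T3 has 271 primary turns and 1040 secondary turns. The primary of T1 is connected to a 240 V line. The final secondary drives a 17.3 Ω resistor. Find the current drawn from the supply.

After T1: V = 240.00 × 810/1788 = 108.72 V.
After T2: V = 108.72 × 942/2218 = 46.176 V.
After T3: V = 46.176 × 1040/271 = 177.21 V.
I_load = 177.21/17.3 = 10.243 A, so P_out = 177.21 × 10.243 = 1815.2 W.
All ideal ⇒ P_in = P_out, so I_supply = 1815.2/240 = 7.56 A.

I_supply ≈ 7.56 A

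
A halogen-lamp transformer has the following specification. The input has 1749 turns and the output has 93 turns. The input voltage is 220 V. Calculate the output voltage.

V_out ≈ 11.7 V

V_out/V_in = N_out/N_in, so V_out = 220 × 93/1749 = 11.7 V.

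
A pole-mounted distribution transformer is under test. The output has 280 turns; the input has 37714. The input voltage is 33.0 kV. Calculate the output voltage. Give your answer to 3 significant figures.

V_out/V_in = N_out/N_in, so V_out = 33000 × 280/37714 = 245 V.

V_out ≈ 245 V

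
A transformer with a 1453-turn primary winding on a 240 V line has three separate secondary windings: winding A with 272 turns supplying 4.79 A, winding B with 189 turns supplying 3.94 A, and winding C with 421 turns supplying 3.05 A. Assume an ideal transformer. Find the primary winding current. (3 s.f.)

V_A = 240 × 272/1453 = 44.928 V; V_B = 240 × 189/1453 = 31.218 V; V_C = 240 × 421/1453 = 69.539 V.
P_out = V_A I_A + V_B I_B + V_C I_C = 44.928×4.79 + 31.218×3.94 + 69.539×3.05 = 215.20 + 123.00 + 212.09 = 550.30 W.
Ideal ⇒ P_in = P_out, so I_p = P_out/V_p = 550.30/240 = 2.29 A.

I_p ≈ 2.29 A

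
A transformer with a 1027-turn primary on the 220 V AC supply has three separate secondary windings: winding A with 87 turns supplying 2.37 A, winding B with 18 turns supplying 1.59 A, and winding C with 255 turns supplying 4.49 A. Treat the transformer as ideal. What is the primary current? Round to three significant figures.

V_A = 220 × 87/1027 = 18.637 V; V_B = 220 × 18/1027 = 3.8559 V; V_C = 220 × 255/1027 = 54.625 V.
P_out = V_A I_A + V_B I_B + V_C I_C = 18.637×2.37 + 3.8559×1.59 + 54.625×4.49 = 44.169 + 6.1309 + 245.27 = 295.57 W.
Ideal ⇒ P_in = P_out, so I_p = P_out/V_p = 295.57/220 = 1.34 A.

I_p ≈ 1.34 A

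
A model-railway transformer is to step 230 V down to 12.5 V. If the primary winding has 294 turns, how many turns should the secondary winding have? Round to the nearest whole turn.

N_s/N_p = V_s/V_p, so N_s = 294 × 12.5/230 = 16.0 ≈ 16 turns.

N_s = 16 turns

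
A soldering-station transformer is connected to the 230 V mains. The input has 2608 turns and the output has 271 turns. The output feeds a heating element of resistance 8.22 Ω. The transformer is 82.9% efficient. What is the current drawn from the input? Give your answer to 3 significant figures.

I_in ≈ 0.364 A

V_out = 230 × 271/2608 = 23.900 V.
I_out = V_out/R = 23.900/8.22 = 2.9075 A.
P_out = V_out I_out = 23.900 × 2.9075 = 69.488 W.
P_in = P_out/η = 69.488/0.829 = 83.821 W.
I_in = P_in/V_in = 83.821/230 = 0.364 A.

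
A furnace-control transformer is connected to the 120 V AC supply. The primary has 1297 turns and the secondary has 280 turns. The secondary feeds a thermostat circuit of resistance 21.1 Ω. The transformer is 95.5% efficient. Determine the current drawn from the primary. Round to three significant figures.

V_s = 120 × 280/1297 = 25.906 V.
I_s = V_s/R = 25.906/21.1 = 1.2278 A.
P_out = V_s I_s = 25.906 × 1.2278 = 31.807 W.
P_in = P_out/η = 31.807/0.955 = 33.305 W.
I_p = P_in/V_p = 33.305/120 = 0.278 A.

I_p ≈ 0.278 A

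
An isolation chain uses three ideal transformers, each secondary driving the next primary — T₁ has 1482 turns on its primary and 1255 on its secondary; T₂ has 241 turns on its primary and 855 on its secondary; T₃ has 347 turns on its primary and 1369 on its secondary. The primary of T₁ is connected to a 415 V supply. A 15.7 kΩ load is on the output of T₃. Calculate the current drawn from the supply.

I_supply ≈ 3.71 A

Secondary of T₁: V = 415.00 × 1255/1482 = 351.43 V.
Secondary of T₂: V = 351.43 × 855/241 = 1246.8 V.
Secondary of T₃: V = 1246.8 × 1369/347 = 4918.9 V.
I_load = 4918.9/15700 = 0.31330 A, so P_out = 4918.9 × 0.31330 = 1541.1 W.
All ideal ⇒ P_in = P_out, so I_supply = 1541.1/415 = 3.71 A.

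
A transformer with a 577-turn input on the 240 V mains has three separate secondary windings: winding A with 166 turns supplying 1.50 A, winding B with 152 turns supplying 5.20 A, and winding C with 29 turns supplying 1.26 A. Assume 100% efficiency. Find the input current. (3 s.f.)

I_in ≈ 1.86 A

V_A = 240 × 166/577 = 69.047 V; V_B = 240 × 152/577 = 63.224 V; V_C = 240 × 29/577 = 12.062 V.
P_out = V_A I_A + V_B I_B + V_C I_C = 69.047×1.50 + 63.224×5.20 + 12.062×1.26 = 103.57 + 328.76 + 15.199 = 447.53 W.
Ideal ⇒ P_in = P_out, so I_in = P_out/V_in = 447.53/240 = 1.86 A.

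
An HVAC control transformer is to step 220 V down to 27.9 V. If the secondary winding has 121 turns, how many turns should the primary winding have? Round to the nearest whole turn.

N_p = 954 turns

N_p/N_s = V_p/V_s, so N_p = 121 × 220/27.9 = 954.1 ≈ 954 turns.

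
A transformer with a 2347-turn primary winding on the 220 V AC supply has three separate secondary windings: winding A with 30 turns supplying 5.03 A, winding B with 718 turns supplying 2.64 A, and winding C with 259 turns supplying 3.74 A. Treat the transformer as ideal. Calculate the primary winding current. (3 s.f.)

I_p ≈ 1.28 A

V_A = 220 × 30/2347 = 2.8121 V; V_B = 220 × 718/2347 = 67.303 V; V_C = 220 × 259/2347 = 24.278 V.
P_out = V_A I_A + V_B I_B + V_C I_C = 2.8121×5.03 + 67.303×2.64 + 24.278×3.74 = 14.145 + 177.68 + 90.799 = 282.62 W.
Ideal ⇒ P_in = P_out, so I_p = P_out/V_p = 282.62/220 = 1.28 A.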